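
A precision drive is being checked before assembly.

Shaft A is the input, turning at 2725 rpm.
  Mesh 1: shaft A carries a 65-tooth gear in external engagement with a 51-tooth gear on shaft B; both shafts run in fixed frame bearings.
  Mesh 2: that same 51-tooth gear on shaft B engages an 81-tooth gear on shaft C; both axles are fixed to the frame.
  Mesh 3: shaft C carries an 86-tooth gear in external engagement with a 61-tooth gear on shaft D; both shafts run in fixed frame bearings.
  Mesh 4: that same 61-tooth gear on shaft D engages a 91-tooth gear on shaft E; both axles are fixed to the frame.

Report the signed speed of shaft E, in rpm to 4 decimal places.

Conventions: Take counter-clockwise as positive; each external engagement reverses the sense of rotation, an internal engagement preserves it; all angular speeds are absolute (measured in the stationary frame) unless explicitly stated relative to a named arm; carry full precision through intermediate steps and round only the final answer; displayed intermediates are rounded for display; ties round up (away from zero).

class = fixed-axis compound train [4 meshes; 4 ratios multiply, 4 sense flips]
mesh 1 [65T→51T]: ω = 2725.0000×65/51 = 3473.0392 rpm, sense flips to −
mesh 2 [51T→81T]: ω = 3473.0392×51/81 = 2186.7284 rpm, sense flips to +
mesh 3 [86T→61T]: ω = 2186.7284×86/61 = 3082.9286 rpm, sense flips to −
mesh 4 [61T→91T]: ω = 3082.9286×61/91 = 2066.5785 rpm, sense flips to +
signed output speed = +2066.5785 rpm

+2066.5785 rpm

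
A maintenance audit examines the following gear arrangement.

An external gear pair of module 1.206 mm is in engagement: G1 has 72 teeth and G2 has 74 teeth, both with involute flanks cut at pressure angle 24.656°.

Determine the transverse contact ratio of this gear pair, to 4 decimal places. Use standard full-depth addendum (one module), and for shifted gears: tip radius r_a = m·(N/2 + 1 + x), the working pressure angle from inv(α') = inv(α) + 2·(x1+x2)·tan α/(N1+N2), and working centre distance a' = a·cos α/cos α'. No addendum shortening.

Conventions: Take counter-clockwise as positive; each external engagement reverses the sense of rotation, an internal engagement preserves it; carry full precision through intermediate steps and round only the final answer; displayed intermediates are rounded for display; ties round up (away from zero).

1.5844

class = single-mesh tooth geometry [involute pair 72T × 74T, m = 1.206]
base radii: r_b1 = 39.457712, r_b2 = 40.553759
tip radii: r_a1 = 44.622000, r_a2 = 45.828000
no profile shift: α' = α, a' = a
action lengths: √(r_a1²−r_b1²) = 20.837751, √(r_a2²−r_b2²) = 21.344747
base pitch p_b = π·m·cos α = 3.443335
CR = (20.837751 + 21.344747 − 88.038000·sin 24.65600°)/3.443335 = 1.584438
contact ratio ≈ 1.5844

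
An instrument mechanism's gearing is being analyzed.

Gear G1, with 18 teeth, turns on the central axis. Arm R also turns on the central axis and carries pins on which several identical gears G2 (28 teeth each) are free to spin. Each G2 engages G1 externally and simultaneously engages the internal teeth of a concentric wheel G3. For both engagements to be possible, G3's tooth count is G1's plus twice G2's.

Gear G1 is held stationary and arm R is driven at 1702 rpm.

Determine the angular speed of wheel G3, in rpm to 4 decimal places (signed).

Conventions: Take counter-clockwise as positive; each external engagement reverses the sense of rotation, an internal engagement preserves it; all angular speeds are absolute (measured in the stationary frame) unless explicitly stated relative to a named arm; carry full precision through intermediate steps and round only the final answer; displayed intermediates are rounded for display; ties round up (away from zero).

class = planetary set [G3 = 18+2·28 = 74; Willis about the carrier]
normalise by the input: solve with ω_arm = 1, then scale by 1702 rpm
ring teeth: 18 + 2·28 = 74
18(ω_sun−ω_arm) = −74(ω_ring−ω_arm),  ω_sun = 0, ω_arm = 1
ω_ring = 1 − (18/74)(0−1) = 46/37
scale: ω_ring = 46/37 × 1702 rpm = +2116.0000 rpm

+2116.0000 rpm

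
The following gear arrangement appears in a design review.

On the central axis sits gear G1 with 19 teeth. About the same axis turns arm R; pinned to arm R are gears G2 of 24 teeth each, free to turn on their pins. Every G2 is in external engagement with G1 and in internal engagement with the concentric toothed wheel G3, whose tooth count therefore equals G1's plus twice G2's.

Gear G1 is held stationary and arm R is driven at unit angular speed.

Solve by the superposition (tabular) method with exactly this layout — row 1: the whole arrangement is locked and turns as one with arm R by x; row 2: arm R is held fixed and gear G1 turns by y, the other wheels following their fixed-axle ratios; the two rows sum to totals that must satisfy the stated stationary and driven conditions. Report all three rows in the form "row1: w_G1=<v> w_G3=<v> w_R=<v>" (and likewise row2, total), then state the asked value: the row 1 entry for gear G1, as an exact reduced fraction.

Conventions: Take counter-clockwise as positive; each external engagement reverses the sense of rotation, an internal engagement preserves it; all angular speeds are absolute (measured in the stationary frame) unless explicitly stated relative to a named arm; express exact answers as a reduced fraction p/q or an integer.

row1: w_G1=1 w_G3=1 w_R=1
row2: w_G1=-1 w_G3=19/67 w_R=0
total: w_G1=0 w_G3=86/67 w_R=1
asked value: 1

topology: planetary set — G1 19T / G2 24T / G3 67T, arm = carrier (Willis)
row 1: whole set turns with the arm by x
row 2 — arm fixed, fixed-axis ratios: sun y, ring −(19/67)·y, arm 0
boundary: total ω_sun = x + y = 0 and total ω_arm = x = 1  ⇒  y = -1, x = 1
row 2 ring = −(19/67)·(-1) = 19/67
totals (row 1 + row 2): sun 1 + (-1) = 0, ring 1 + 19/67 = 86/67, arm 1 + 0 = 1
asked cell (row1, sun) = 1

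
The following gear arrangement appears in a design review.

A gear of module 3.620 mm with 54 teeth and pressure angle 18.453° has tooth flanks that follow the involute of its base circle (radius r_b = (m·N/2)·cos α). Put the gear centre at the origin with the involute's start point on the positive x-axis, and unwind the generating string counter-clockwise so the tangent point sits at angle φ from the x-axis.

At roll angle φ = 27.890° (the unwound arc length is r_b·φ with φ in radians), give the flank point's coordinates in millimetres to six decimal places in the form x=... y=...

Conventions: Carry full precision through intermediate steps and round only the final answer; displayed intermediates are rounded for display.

class = single-mesh tooth geometry [base-circle involute, m = 3.620, 54T]
pitch radius r_p = m·N/2 = 3.620·54/2 = 97.740000
base radius r_b = r_p·cos α = 97.740000·cos 18.453° = 92.714563
roll angle φ = 27.890° = 0.48677233 rad
x = r_b·(cos φ + φ·sin φ) = 103.056640
y = r_b·(sin φ − φ·cos φ) = 3.480798

x=103.056640 y=3.480798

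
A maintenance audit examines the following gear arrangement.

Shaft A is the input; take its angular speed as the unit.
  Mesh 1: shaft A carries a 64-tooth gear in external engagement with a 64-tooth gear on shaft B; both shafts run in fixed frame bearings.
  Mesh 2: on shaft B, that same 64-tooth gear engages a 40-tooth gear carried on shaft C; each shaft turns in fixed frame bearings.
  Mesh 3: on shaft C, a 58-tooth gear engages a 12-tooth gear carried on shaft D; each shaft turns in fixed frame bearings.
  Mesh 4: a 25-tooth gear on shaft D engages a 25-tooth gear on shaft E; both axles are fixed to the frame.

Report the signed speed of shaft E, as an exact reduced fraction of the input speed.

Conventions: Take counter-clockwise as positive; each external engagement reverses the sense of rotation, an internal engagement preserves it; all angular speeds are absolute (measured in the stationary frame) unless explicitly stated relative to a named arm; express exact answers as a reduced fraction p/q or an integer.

4-mesh fixed-axis compound train (all bearings frame-fixed)
mesh 1 [64T→64T]: |ω|/ω_in = 1×64/64 = 1, sense flips to −
mesh 2 [64T→40T]: |ω|/ω_in = 1×64/40 = 8/5, sense flips to +
mesh 3 [58T→12T]: |ω|/ω_in = (8/5)×58/12 = 116/15, sense flips to −
mesh 4 [25T→25T]: |ω|/ω_in = (116/15)×25/25 = 116/15, sense flips to +
signed output speed (× input speed) = 116/15

116/15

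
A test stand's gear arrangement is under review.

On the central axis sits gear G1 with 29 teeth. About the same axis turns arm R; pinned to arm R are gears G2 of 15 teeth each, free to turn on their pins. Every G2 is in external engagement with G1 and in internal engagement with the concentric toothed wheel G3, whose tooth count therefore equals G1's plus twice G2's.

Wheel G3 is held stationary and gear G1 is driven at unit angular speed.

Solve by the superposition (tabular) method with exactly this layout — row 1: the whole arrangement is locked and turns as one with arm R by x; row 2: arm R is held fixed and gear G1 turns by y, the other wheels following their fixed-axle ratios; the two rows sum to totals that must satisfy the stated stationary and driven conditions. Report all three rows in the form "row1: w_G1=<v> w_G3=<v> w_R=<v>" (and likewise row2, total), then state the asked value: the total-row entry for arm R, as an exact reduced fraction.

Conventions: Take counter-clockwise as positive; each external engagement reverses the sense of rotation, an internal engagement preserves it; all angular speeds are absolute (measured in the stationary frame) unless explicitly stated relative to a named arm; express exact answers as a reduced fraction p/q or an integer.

class = planetary set [G3 = 29+2·15 = 59; Willis about the carrier]
superposition row 1 [locked train]: every member turns x
row 2: sun turns y, ring = −(29/59)·y, arm 0
boundary: total ω_ring = x − (29/59)·y = 0 and total ω_sun = x + y = 1  ⇒  y = 59/88, x = 29/88
row 2 ring = −(29/59)·59/88 = -29/88
totals (row 1 + row 2): sun 29/88 + 59/88 = 1, ring 29/88 + (-29/88) = 0, arm 29/88 + 0 = 29/88
asked cell (total, arm) = 29/88

row1: w_G1=29/88 w_G3=29/88 w_R=29/88
row2: w_G1=59/88 w_G3=-29/88 w_R=0
total: w_G1=1 w_G3=0 w_R=29/88
asked value: 29/88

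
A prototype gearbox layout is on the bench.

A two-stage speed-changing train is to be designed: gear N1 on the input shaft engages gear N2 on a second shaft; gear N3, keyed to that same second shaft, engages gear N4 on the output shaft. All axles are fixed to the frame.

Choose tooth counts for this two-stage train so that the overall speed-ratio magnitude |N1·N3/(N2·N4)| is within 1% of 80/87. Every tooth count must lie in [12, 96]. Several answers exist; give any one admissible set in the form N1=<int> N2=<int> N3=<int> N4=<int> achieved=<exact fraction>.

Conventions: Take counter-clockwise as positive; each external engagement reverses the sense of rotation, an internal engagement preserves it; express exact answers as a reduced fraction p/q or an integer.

N1=16 N2=12 N3=20 N4=29 achieved=80/87

class = fixed-axis compound train [2-stage, 80/87 wanted]
target = 80/87 in lowest terms: an exact hit needs N1·N3 = k·80 and N2·N4 = k·87 for one integer k, every count in [12, 96]; additionally prefer no 1:1 stage (N1 ≠ N2, N3 ≠ N4)
k = 1…3: no 1:1-free in-range split of k·80 and k·87 into factor pairs; take k = 4
k = 4: N1·N3 = 320 = 16·20, N2·N4 = 348 = 12·29
achieved = 16·20/(12·29) = 80/87; |achieved − target| = 0 ≤ 4/435 ✓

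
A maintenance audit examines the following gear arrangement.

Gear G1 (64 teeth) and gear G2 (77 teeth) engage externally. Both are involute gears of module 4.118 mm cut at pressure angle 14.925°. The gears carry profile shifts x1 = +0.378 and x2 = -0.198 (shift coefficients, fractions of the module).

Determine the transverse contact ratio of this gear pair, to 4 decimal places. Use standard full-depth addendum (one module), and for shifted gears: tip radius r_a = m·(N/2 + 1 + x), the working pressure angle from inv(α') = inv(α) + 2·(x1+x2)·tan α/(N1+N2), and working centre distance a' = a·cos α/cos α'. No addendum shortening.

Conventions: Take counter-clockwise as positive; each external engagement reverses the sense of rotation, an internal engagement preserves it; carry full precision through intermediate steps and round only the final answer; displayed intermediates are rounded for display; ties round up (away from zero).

2.1133

class = single-mesh tooth geometry [involute pair 64T × 77T, m = 4.118]
base radii: r_b1 = 127.330377, r_b2 = 153.194360
tip radii: r_a1 = 137.450604, r_a2 = 161.845636
inv(α') = inv(14.925°) + 2·(+0.378-0.198)·tan α/(64+77) = 0.00673686  ⇒  α' = 15.45393°
a' = a·cos α / cos α' = 290.3190·cos 14.925°/cos 15.45393° = 291.047552
action lengths: √(r_a1²−r_b1²) = 51.765273, √(r_a2²−r_b2²) = 52.206301
base pitch p_b = π·m·cos α = 12.500631
CR = (51.765273 + 52.206301 − 291.047552·sin 15.45393°)/12.500631 = 2.113337
contact ratio ≈ 2.1133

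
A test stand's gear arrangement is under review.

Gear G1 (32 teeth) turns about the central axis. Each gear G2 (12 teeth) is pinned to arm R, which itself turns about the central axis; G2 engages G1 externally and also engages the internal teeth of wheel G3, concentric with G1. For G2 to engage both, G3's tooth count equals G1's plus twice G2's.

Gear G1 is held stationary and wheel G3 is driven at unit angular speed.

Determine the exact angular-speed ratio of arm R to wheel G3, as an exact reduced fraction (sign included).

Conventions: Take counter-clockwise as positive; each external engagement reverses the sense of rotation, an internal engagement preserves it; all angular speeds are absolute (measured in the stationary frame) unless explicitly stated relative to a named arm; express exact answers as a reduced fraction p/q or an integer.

planetary set (32T centre, 12T on arm, 56T internal) — Willis relation
ring teeth: 32 + 2·12 = 56
32(ω_sun−ω_arm) = −56(ω_ring−ω_arm),  ω_sun = 0, ω_ring = 1
32(0−ω_arm) = −56(1−ω_arm)  ⇒  88·ω_arm = 56  ⇒  ω_arm = 7/11
ω_out/ω_in = 7/11

7/11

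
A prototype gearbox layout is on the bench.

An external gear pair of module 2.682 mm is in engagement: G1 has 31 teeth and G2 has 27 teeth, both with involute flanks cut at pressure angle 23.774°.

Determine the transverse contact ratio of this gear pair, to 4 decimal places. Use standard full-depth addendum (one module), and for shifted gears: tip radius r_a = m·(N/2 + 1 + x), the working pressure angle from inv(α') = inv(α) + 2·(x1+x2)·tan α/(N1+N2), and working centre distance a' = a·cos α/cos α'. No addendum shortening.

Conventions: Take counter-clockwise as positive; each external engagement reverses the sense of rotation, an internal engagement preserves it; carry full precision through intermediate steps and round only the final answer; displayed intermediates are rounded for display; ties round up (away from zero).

1.5056

single-mesh involute tooth geometry (31T engaging 27T at module 2.682)
base radii: r_b1 = 38.043397, r_b2 = 33.134572
tip radii: r_a1 = 44.253000, r_a2 = 38.889000
no profile shift: α' = α, a' = a
action lengths: √(r_a1²−r_b1²) = 22.605927, √(r_a2²−r_b2²) = 20.358155
base pitch p_b = π·m·cos α = 7.710765
CR = (22.605927 + 20.358155 − 77.778000·sin 23.77400°)/7.710765 = 1.505614
contact ratio ≈ 1.5056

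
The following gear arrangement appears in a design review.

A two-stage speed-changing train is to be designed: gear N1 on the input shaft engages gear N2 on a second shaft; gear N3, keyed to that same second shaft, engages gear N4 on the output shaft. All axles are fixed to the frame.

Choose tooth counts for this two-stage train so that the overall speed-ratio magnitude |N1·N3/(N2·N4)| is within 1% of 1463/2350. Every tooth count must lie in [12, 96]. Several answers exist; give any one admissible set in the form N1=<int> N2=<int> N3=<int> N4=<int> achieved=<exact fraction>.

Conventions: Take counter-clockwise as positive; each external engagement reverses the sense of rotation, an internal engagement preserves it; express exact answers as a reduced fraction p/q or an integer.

N1=19 N2=25 N3=77 N4=94 achieved=1463/2350

class = fixed-axis compound train [2-stage, 1463/2350 wanted]
target = 1463/2350 in lowest terms: an exact hit needs N1·N3 = k·1463 and N2·N4 = k·2350 for one integer k, every count in [12, 96]; additionally prefer no 1:1 stage (N1 ≠ N2, N3 ≠ N4)
k = 1: N1·N3 = 1463 = 19·77, N2·N4 = 2350 = 25·94
achieved = 19·77/(25·94) = 1463/2350; |achieved − target| = 0 ≤ 1463/235000 ✓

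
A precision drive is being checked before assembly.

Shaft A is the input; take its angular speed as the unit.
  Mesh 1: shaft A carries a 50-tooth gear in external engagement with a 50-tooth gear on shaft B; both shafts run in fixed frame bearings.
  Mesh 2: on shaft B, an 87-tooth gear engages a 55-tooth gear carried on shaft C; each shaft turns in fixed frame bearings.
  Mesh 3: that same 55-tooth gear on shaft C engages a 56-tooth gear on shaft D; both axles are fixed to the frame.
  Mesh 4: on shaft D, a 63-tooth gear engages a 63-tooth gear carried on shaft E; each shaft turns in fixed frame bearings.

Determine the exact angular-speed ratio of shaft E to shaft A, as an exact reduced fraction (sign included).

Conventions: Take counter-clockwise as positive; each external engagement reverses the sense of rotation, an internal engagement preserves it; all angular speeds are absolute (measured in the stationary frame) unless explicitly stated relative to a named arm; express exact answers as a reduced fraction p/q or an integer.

class = fixed-axis compound train [4 meshes; 4 ratios multiply, 4 sense flips]
mesh 1 [50T→50T]: running ratio 1, sense −
mesh 2 [87T→55T]: running ratio 87/55, sense +
mesh 3 [55T→56T]: running ratio 87/56, sense −
mesh 4 [63T→63T]: running ratio 87/56, sense +
ω_out/ω_in = 87/56

87/56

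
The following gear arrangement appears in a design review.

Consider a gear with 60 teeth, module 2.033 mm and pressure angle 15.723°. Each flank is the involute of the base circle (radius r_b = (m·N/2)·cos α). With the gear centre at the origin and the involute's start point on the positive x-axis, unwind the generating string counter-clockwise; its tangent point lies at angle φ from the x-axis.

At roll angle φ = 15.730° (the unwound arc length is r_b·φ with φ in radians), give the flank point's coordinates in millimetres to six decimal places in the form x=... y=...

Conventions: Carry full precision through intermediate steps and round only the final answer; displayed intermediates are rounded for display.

class = single-mesh tooth geometry [base-circle involute, m = 2.033, 60T]
pitch radius r_p = m·N/2 = 2.033·60/2 = 60.990000
base radius r_b = r_p·cos α = 60.990000·cos 15.723° = 58.707940
roll angle φ = 15.730° = 0.27454029 rad
x = r_b·(cos φ + φ·sin φ) = 60.878902
y = r_b·(sin φ − φ·cos φ) = 0.401899

x=60.878902 y=0.401899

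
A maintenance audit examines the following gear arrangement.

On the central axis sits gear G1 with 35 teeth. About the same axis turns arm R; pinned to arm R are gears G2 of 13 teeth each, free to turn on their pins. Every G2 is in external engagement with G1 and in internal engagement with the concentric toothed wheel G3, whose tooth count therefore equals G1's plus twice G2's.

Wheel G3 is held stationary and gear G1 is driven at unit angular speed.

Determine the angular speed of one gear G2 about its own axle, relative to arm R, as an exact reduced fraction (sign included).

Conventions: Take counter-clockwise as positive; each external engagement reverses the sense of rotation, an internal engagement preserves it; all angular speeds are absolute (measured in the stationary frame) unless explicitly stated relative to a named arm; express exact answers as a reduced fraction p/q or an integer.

planetary set (35T centre, 13T on arm, 61T internal) — Willis relation
ring teeth: 35 + 2·13 = 61
35(ω_sun−ω_arm) = −61(ω_ring−ω_arm),  ω_ring = 0, ω_sun = 1
35(1−ω_arm) = −61(0−ω_arm)  ⇒  96·ω_arm = 35  ⇒  ω_arm = 35/96
sun–planet mesh: 35·(1−35/96) = −13·(ω_p−ω_arm)  ⇒  ω_p−ω_arm = -2135/1248
exact speed ratio = -2135/1248

-2135/1248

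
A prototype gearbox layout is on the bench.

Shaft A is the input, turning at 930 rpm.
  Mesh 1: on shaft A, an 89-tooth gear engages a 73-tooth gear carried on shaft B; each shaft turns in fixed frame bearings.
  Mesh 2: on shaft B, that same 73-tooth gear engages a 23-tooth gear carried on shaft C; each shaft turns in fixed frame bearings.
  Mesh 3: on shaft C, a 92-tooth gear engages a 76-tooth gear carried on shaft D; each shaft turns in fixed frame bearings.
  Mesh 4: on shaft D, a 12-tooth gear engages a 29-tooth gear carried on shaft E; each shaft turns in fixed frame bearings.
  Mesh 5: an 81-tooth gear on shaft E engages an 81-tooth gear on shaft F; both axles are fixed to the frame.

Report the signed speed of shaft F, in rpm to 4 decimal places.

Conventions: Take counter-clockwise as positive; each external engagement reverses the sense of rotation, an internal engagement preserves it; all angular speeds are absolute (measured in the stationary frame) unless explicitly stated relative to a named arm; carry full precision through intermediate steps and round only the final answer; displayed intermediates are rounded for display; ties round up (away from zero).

-1802.6134 rpm

recognized (6 fixed axles, 5 meshes): fixed-axis compound train
mesh 1 [89T→73T]: ω = 930.0000×89/73 = 1133.8356 rpm, sense flips to −
mesh 2 [73T→23T]: ω = 1133.8356×73/23 = 3598.6957 rpm, sense flips to +
mesh 3 [92T→76T]: ω = 3598.6957×92/76 = 4356.3158 rpm, sense flips to −
mesh 4 [12T→29T]: ω = 4356.3158×12/29 = 1802.6134 rpm, sense flips to +
mesh 5 [81T→81T]: ω = 1802.6134×81/81 = 1802.6134 rpm, sense flips to −
signed output speed = -1802.6134 rpm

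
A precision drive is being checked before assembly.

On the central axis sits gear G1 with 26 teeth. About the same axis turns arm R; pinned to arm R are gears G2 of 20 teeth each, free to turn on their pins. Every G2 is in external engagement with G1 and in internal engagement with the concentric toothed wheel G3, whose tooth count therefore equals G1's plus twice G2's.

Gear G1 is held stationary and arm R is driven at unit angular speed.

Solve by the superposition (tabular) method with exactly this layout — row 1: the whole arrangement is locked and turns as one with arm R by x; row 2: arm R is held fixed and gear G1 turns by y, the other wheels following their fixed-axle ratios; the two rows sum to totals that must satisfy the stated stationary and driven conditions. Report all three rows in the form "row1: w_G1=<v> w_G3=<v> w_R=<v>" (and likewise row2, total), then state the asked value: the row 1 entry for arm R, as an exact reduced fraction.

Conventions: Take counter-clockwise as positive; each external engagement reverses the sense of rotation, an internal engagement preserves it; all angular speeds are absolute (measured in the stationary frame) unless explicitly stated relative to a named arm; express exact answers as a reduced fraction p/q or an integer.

recognized (axles ride arm R): planetary set, 26/20/66 teeth
row 1 (train locked, turned with arm): all members turn x
row 2 (arm held, sun turns y): ω_ring = −(26/66)·y, ω_arm = 0
boundary: total ω_sun = x + y = 0 and total ω_arm = x = 1  ⇒  y = -1, x = 1
row 2 ring = −(26/66)·(-1) = 13/33
totals (row 1 + row 2): sun 1 + (-1) = 0, ring 1 + 13/33 = 46/33, arm 1 + 0 = 1
asked cell (row1, arm) = 1

row1: w_G1=1 w_G3=1 w_R=1
row2: w_G1=-1 w_G3=13/33 w_R=0
total: w_G1=0 w_G3=46/33 w_R=1
asked value: 1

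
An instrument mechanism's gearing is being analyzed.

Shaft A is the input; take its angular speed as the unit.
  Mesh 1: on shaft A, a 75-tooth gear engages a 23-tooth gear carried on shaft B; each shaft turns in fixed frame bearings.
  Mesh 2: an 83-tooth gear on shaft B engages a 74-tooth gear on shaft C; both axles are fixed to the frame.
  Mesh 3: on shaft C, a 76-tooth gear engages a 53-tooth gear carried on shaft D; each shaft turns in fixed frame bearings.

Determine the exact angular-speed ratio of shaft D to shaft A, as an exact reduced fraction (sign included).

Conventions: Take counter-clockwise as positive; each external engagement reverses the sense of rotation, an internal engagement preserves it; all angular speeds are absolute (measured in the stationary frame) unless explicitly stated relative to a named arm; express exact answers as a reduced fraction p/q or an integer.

-236550/45103

class = fixed-axis compound train [3 meshes; 3 ratios multiply, 3 sense flips]
mesh 1 [75T→23T]: running ratio 75/23, sense −
mesh 2 [83T→74T]: running ratio 6225/1702, sense +
mesh 3 [76T→53T]: running ratio 236550/45103, sense −
ω_out/ω_in = -236550/45103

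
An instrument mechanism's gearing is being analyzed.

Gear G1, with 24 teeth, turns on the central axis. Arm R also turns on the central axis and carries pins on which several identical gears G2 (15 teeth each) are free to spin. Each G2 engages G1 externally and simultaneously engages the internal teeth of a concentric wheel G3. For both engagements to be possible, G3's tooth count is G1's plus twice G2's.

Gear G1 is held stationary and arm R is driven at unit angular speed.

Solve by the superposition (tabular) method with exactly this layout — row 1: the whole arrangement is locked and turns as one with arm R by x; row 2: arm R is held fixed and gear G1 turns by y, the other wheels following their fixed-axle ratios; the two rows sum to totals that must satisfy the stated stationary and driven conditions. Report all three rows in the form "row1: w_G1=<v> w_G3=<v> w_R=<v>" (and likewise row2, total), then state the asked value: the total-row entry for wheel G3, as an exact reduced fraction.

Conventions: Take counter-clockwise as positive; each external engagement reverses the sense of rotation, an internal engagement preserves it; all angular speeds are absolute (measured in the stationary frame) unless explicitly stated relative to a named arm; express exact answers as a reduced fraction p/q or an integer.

recognized (axles ride arm R): planetary set, 24/15/54 teeth
row 1: whole set turns with the arm by x
row 2 — arm fixed, fixed-axis ratios: sun y, ring −(24/54)·y, arm 0
boundary: total ω_sun = x + y = 0 and total ω_arm = x = 1  ⇒  y = -1, x = 1
row 2 ring = −(24/54)·(-1) = 4/9
totals (row 1 + row 2): sun 1 + (-1) = 0, ring 1 + 4/9 = 13/9, arm 1 + 0 = 1
asked cell (total, ring) = 13/9

row1: w_G1=1 w_G3=1 w_R=1
row2: w_G1=-1 w_G3=4/9 w_R=0
total: w_G1=0 w_G3=13/9 w_R=1
asked value: 13/9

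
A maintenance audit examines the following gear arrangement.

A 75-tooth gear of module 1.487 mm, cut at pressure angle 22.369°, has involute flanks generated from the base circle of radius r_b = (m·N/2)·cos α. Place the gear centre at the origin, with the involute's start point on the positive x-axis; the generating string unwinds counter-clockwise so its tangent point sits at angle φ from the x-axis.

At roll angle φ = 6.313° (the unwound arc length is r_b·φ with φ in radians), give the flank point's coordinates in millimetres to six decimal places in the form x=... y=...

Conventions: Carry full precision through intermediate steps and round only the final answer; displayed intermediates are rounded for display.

class = single-mesh tooth geometry [base-circle involute, m = 1.487, 75T]
pitch radius r_p = m·N/2 = 1.487·75/2 = 55.762500
base radius r_b = r_p·cos α = 55.762500·cos 22.369° = 51.566488
roll angle φ = 6.313° = 0.11018264 rad
x = r_b·(cos φ + φ·sin φ) = 51.878552
y = r_b·(sin φ − φ·cos φ) = 0.022965

x=51.878552 y=0.022965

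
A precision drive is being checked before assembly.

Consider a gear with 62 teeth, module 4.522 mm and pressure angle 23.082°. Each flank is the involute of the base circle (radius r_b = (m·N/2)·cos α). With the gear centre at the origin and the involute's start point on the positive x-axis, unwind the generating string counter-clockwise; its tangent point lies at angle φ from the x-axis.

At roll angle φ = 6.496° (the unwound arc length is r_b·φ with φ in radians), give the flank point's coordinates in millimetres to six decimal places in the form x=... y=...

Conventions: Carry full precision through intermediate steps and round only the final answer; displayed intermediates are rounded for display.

recognized (one wheel, involute flank): single-mesh tooth geometry, m = 4.522, N = 62
pitch radius r_p = m·N/2 = 4.522·62/2 = 140.182000
base radius r_b = r_p·cos α = 140.182000·cos 23.082° = 128.959689
roll angle φ = 6.496° = 0.11337659 rad
x = r_b·(cos φ + φ·sin φ) = 129.785868
y = r_b·(sin φ − φ·cos φ) = 0.062567

x=129.785868 y=0.062567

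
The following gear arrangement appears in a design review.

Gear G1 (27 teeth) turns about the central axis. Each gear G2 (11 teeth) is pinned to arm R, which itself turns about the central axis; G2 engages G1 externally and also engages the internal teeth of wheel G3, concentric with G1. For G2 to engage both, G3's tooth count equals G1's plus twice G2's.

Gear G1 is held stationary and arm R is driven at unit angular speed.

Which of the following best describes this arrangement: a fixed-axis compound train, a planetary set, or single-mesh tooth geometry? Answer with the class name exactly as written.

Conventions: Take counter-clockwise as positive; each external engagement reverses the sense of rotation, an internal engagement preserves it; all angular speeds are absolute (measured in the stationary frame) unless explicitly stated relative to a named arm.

planetary set

planetary set (27T centre, 11T on arm, 49T internal) — Willis relation
classification: planetary set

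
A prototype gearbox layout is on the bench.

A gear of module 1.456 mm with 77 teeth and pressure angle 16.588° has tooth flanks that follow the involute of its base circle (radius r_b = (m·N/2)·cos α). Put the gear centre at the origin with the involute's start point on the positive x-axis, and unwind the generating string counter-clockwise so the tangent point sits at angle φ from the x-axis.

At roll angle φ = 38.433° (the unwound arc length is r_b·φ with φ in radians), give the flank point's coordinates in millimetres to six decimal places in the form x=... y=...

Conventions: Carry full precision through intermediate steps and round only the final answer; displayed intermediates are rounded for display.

single-mesh involute tooth geometry (77T wheel at module 1.456)
pitch radius r_p = m·N/2 = 1.456·77/2 = 56.056000
base radius r_b = r_p·cos α = 56.056000·cos 16.588° = 53.723083
roll angle φ = 38.433° = 0.67078239 rad
x = r_b·(cos φ + φ·sin φ) = 64.483455
y = r_b·(sin φ − φ·cos φ) = 5.165547

x=64.483455 y=5.165547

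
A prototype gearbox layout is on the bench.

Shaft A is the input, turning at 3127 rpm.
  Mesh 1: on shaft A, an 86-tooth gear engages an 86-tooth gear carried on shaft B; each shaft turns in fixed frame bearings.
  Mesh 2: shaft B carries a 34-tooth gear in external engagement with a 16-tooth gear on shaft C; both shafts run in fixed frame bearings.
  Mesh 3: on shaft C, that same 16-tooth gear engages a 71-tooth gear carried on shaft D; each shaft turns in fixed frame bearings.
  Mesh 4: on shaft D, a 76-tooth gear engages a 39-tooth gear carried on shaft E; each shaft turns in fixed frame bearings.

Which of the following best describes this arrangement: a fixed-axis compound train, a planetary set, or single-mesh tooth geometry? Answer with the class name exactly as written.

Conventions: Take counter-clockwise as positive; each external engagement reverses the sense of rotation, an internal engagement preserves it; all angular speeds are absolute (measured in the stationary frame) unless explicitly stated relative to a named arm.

class = fixed-axis compound train [4 meshes; 4 ratios multiply, 4 sense flips]
classification: fixed-axis compound train

fixed-axis compound train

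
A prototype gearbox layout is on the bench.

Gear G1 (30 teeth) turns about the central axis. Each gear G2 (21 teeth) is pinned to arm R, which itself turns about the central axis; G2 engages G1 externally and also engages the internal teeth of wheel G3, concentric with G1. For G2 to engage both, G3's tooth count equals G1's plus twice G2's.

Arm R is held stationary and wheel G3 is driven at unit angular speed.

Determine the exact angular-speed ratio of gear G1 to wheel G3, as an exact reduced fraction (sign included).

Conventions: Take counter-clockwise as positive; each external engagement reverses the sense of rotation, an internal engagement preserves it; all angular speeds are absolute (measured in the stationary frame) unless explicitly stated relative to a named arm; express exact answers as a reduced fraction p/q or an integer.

-12/5

class = planetary set [G3 = 30+2·21 = 72; Willis about the carrier]
ring teeth: 30 + 2·21 = 72
30(ω_sun−ω_arm) = −72(ω_ring−ω_arm),  ω_arm = 0, ω_ring = 1
ω_sun = 0 − (72/30)(1−0) = -12/5
ω_out/ω_in = -12/5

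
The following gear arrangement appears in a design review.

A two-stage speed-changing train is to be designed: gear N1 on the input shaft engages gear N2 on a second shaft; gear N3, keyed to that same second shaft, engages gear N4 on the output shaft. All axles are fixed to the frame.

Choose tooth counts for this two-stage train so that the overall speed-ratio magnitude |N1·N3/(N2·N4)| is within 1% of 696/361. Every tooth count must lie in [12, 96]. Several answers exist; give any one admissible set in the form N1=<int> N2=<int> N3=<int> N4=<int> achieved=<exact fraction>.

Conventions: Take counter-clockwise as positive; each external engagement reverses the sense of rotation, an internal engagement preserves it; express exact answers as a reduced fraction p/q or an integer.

class = fixed-axis compound train [2-stage, 696/361 wanted]
target = 696/361 in lowest terms: an exact hit needs N1·N3 = k·696 and N2·N4 = k·361 for one integer k, every count in [12, 96]; additionally prefer no 1:1 stage (N1 ≠ N2, N3 ≠ N4)
k = 1: N1·N3 = 696 = 12·58, N2·N4 = 361 = 19·19
achieved = 12·58/(19·19) = 696/361; |achieved − target| = 0 ≤ 174/9025 ✓

N1=12 N2=19 N3=58 N4=19 achieved=696/361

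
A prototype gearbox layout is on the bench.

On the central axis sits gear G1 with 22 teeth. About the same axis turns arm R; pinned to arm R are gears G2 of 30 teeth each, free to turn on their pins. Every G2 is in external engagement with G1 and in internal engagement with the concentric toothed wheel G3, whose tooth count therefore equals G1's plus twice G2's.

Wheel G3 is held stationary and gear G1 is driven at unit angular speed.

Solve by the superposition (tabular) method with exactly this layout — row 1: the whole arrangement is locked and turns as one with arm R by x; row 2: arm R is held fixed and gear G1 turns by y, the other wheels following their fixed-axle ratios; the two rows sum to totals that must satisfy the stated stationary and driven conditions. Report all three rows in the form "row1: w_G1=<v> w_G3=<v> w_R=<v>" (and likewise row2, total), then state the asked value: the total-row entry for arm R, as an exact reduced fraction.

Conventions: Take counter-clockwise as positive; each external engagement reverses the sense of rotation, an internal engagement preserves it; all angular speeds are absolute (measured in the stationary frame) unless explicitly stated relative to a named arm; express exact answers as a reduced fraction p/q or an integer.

row1: w_G1=11/52 w_G3=11/52 w_R=11/52
row2: w_G1=41/52 w_G3=-11/52 w_R=0
total: w_G1=1 w_G3=0 w_R=11/52
asked value: 11/52

planetary set (22T centre, 30T on arm, 82T internal) — Willis relation
row 1 — lock + rotate with arm: ω_sun = ω_ring = ω_arm = x
superposition row 2 [arm held]: sun y, ring −(22/82)·y, arm 0
boundary: total ω_ring = x − (22/82)·y = 0 and total ω_sun = x + y = 1  ⇒  y = 41/52, x = 11/52
row 2 ring = −(22/82)·41/52 = -11/52
totals (row 1 + row 2): sun 11/52 + 41/52 = 1, ring 11/52 + (-11/52) = 0, arm 11/52 + 0 = 11/52
asked cell (total, arm) = 11/52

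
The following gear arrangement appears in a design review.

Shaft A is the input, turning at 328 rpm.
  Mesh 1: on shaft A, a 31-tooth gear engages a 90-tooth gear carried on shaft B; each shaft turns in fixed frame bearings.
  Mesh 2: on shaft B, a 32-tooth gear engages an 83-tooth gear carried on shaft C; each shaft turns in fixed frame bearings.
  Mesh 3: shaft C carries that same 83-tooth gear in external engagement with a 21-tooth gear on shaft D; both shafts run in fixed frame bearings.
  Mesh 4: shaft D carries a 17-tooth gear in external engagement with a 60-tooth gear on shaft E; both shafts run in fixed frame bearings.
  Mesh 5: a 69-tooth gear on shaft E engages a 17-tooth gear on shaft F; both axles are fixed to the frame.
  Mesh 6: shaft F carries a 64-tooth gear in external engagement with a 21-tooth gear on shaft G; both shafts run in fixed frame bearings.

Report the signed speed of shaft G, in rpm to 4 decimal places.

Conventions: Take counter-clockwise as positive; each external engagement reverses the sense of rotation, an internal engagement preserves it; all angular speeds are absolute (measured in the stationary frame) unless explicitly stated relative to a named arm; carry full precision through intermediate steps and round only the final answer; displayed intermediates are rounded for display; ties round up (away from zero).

topology: fixed-axis compound train — 6 meshes, A→G
mesh 1 [31T→90T]: ω = 328.0000×31/90 = 112.9778 rpm, sense flips to −
mesh 2 [32T→83T]: ω = 112.9778×32/83 = 43.5577 rpm, sense flips to +
mesh 3 [83T→21T]: ω = 43.5577×83/21 = 172.1566 rpm, sense flips to −
mesh 4 [17T→60T]: ω = 172.1566×17/60 = 48.7777 rpm, sense flips to +
mesh 5 [69T→17T]: ω = 48.7777×69/17 = 197.9801 rpm, sense flips to −
mesh 6 [64T→21T]: ω = 197.9801×64/21 = 603.3679 rpm, sense flips to +
signed output speed = +603.3679 rpm

+603.3679 rpm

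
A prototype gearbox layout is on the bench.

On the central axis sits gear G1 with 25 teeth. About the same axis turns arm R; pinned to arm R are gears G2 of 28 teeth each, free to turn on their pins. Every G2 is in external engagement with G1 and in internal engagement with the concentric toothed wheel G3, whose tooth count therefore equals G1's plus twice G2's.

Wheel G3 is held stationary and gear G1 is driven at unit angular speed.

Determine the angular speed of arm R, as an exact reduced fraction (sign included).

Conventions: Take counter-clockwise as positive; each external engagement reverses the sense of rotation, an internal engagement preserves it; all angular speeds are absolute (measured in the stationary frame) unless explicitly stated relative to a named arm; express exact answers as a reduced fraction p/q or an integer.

25/106

class = planetary set [G3 = 25+2·28 = 81; Willis about the carrier]
ring teeth: 25 + 2·28 = 81
25(ω_sun−ω_arm) = −81(ω_ring−ω_arm),  ω_ring = 0, ω_sun = 1
25(1−ω_arm) = −81(0−ω_arm)  ⇒  106·ω_arm = 25  ⇒  ω_arm = 25/106
exact speed ratio = 25/106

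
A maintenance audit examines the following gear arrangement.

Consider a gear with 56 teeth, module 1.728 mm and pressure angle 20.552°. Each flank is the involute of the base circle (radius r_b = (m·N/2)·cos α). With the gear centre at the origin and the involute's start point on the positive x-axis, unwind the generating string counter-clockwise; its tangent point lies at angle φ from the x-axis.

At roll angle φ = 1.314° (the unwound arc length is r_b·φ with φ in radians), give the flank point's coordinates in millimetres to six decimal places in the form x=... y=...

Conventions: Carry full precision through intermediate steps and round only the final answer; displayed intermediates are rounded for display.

x=45.316463 y=0.000182

recognized (one wheel, involute flank): single-mesh tooth geometry, m = 1.728, N = 56
pitch radius r_p = m·N/2 = 1.728·56/2 = 48.384000
base radius r_b = r_p·cos α = 48.384000·cos 20.552° = 45.304550
roll angle φ = 1.314° = 0.02293363 rad
x = r_b·(cos φ + φ·sin φ) = 45.316463
y = r_b·(sin φ − φ·cos φ) = 0.000182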